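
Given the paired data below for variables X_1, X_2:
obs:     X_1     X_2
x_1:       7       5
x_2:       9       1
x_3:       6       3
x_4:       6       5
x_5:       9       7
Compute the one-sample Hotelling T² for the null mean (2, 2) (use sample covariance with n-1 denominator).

Step 1 — sample mean vector:
  mean(X_1) = (7 + 9 + 6 + 6 + 9) / 5 = 37/5 = 7.4
  mean(X_2) = (5 + 1 + 3 + 5 + 7) / 5 = 21/5 = 4.2
  x̄ = (7.4, 4.2),  deviation x̄ - mu_0 = (7.4, 4.2) - (2, 2) = (5.4, 2.2).

Step 2 — sample covariance matrix, S[i,j] = (1/(n-1)) · Σ_k (x_{k,i} - mean_i) · (x_{k,j} - mean_j), divisor n-1 = 4:
  S[X_1,X_1] = ((-0.4)·(-0.4) + (1.6)·(1.6) + (-1.4)·(-1.4) + (-1.4)·(-1.4) + (1.6)·(1.6)) / 4 = 9.2/4 = 2.3
  S[X_1,X_2] = ((-0.4)·(0.8) + (1.6)·(-3.2) + (-1.4)·(-1.2) + (-1.4)·(0.8) + (1.6)·(2.8)) / 4 = -0.4/4 = -0.1
  S[X_2,X_2] = ((0.8)·(0.8) + (-3.2)·(-3.2) + (-1.2)·(-1.2) + (0.8)·(0.8) + (2.8)·(2.8)) / 4 = 20.8/4 = 5.2
  S = [[2.3, -0.1],
 [-0.1, 5.2]].

Step 3 — invert S. det(S) = 2.3·5.2 - (-0.1)² = 11.95.
  S^{-1} = (1/det) · [[d, -b], [-b, a]] = [[0.4351, 0.0084],
 [0.0084, 0.1925]].

Step 4 — quadratic form (x̄ - mu_0)^T · S^{-1} · (x̄ - mu_0):
  S^{-1} · (x̄ - mu_0) = (2.3682, 0.4686),
  (x̄ - mu_0)^T · [...] = (5.4)·(2.3682) + (2.2)·(0.4686) = 13.8192.

Step 5 — scale by n: T² = 5 · 13.8192 = 69.0962.

T² ≈ 69.0962


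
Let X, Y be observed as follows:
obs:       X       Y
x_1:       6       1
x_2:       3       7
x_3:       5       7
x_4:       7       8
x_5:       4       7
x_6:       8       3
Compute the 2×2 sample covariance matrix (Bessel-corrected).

Step 1 — column means:
  mean(X) = (6 + 3 + 5 + 7 + 4 + 8) / 6 = 33/6 = 5.5
  mean(Y) = (1 + 7 + 7 + 8 + 7 + 3) / 6 = 33/6 = 5.5

Step 2 — sample covariance S[i,j] = (1/(n-1)) · Σ_k (x_{k,i} - mean_i) · (x_{k,j} - mean_j), with n-1 = 5.
  S[X,X] = ((0.5)·(0.5) + (-2.5)·(-2.5) + (-0.5)·(-0.5) + (1.5)·(1.5) + (-1.5)·(-1.5) + (2.5)·(2.5)) / 5 = 17.5/5 = 3.5
  S[X,Y] = ((0.5)·(-4.5) + (-2.5)·(1.5) + (-0.5)·(1.5) + (1.5)·(2.5) + (-1.5)·(1.5) + (2.5)·(-2.5)) / 5 = -11.5/5 = -2.3
  S[Y,Y] = ((-4.5)·(-4.5) + (1.5)·(1.5) + (1.5)·(1.5) + (2.5)·(2.5) + (1.5)·(1.5) + (-2.5)·(-2.5)) / 5 = 39.5/5 = 7.9

S is symmetric (S[j,i] = S[i,j]). Assembling:

S = [[3.5, -2.3],
 [-2.3, 7.9]]


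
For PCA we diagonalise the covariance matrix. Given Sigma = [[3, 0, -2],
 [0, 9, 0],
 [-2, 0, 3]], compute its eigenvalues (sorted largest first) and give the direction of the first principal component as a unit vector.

Step 1 — characteristic polynomial p(λ) = det(λI - Sigma) = λ³ - tr·λ² + c_1·λ - det, where tr = trace, c_1 = sum of the principal 2×2 minors, det = det(Sigma):
  tr = 3 + 9 + 3 = 15,
  c_1 = (3·9 - (0)²) + (3·3 - (-2)²) + (9·3 - (0)²) = 27 + 5 + 27 = 59,
  det = 3·(9·3 - (0)²) - (0)·((0)·3 - (0)·(-2)) + (-2)·((0)·(0) - 9·(-2)) = 3·(27) - (0)·(0) + (-2)·(18) = 45.
  So p(λ) = λ³ - 15λ² + 59λ - 45.
Step 2 — look for an integer root (rational root theorem: any rational root is an integer divisor of 45). Testing λ = 1:
  p(1) = 1 - 15 + 59 - 45 = 0  ✓
  Dividing out (λ - 1): p(λ) = (λ - 1)(λ² - 14λ + 45).
Step 3 — remaining eigenvalues from the quadratic λ² - 14λ + 45 = 0:
  Δ = 14² - 4·45 = 196 - 180 = 16,  λ = (14 ± √16)/2 = (14 ± 4)/2 = 9 or 5.
  Sorted: λ_1 = 9,  λ_2 = 5,  λ_3 = 1  (check: sum = 15 = tr ✓).

Step 4 — unit eigenvector for λ_1 = 9: v spans the null space of (Sigma - λ_1 I), whose rows are
  r_1 = (-6, 0, -2),  r_2 = (0, 0, 0),  r_3 = (-2, 0, -6).
  v is orthogonal to every row, so take v ∝ r_1 × r_3 = ((0)·(-6) - (-2)·(0), (-2)·(-2) - (-6)·(-6), (-6)·(0) - (0)·(-2)) = (0, -32, 0).
  Rescale (divide by 32; multiply by -1 so the first nonzero entry is positive): u = (0, 1, 0).
  ||u|| = √((0)² + (1)² + (0)²) = √(1) = 1,  v_1 = u/||u|| ≈ (0, 1, 0) (||v_1|| = 1).

λ_1 = 9,  λ_2 = 5,  λ_3 = 1;  v_1 ≈ (0, 1, 0)


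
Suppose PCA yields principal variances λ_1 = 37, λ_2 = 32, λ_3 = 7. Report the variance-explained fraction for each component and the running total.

Step 1 — total variance = trace(Sigma) = Σ λ_i = 37 + 32 + 7 = 76.

Step 2 — fraction explained by component i = λ_i / Σ λ:
  PC1: 37/76 = 0.4868
  PC2: 32/76 = 0.4211
  PC3: 7/76 = 0.0921

Step 3 — cumulative fraction after k components = (λ_1 + ... + λ_k) / Σ λ:
  k = 1: 37/76 = 0.4868
  k = 2: (37 + 32)/76 = 69/76 = 0.9079
  k = 3: (37 + 32 + 7)/76 = 76/76 = 1

Summary (fraction, with percent):

explained: PC1 0.4868 (48.68%), PC2 0.4211 (42.11%), PC3 0.0921 (9.21%);  cumulative: 0.4868, 0.9079, 1


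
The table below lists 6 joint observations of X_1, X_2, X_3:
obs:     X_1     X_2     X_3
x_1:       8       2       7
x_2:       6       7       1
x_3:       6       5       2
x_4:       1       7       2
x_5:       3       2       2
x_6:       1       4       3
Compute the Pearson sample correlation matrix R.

Step 1 — column means:
  mean(X_1) = (8 + 6 + 6 + 1 + 3 + 1) / 6 = 25/6 = 4.1667
  mean(X_2) = (2 + 7 + 5 + 7 + 2 + 4) / 6 = 27/6 = 4.5
  mean(X_3) = (7 + 1 + 2 + 2 + 2 + 3) / 6 = 17/6 = 2.8333

Step 2 — sample variances and covariances s[i,j] = (1/(n-1)) · Σ_k (x_{k,i} - mean_i) · (x_{k,j} - mean_j), with n-1 = 5:
  s[X_1,X_1] = ((3.8333)·(3.8333) + (1.8333)·(1.8333) + (1.8333)·(1.8333) + (-3.1667)·(-3.1667) + (-1.1667)·(-1.1667) + (-3.1667)·(-3.1667)) / 5 = 42.8333/5 = 8.5667
  s[X_1,X_2] = ((3.8333)·(-2.5) + (1.8333)·(2.5) + (1.8333)·(0.5) + (-3.1667)·(2.5) + (-1.1667)·(-2.5) + (-3.1667)·(-0.5)) / 5 = -7.5/5 = -1.5
  s[X_1,X_3] = ((3.8333)·(4.1667) + (1.8333)·(-1.8333) + (1.8333)·(-0.8333) + (-3.1667)·(-0.8333) + (-1.1667)·(-0.8333) + (-3.1667)·(0.1667)) / 5 = 14.1667/5 = 2.8333
  s[X_2,X_2] = ((-2.5)·(-2.5) + (2.5)·(2.5) + (0.5)·(0.5) + (2.5)·(2.5) + (-2.5)·(-2.5) + (-0.5)·(-0.5)) / 5 = 25.5/5 = 5.1
  s[X_2,X_3] = ((-2.5)·(4.1667) + (2.5)·(-1.8333) + (0.5)·(-0.8333) + (2.5)·(-0.8333) + (-2.5)·(-0.8333) + (-0.5)·(0.1667)) / 5 = -15.5/5 = -3.1
  s[X_3,X_3] = ((4.1667)·(4.1667) + (-1.8333)·(-1.8333) + (-0.8333)·(-0.8333) + (-0.8333)·(-0.8333) + (-0.8333)·(-0.8333) + (0.1667)·(0.1667)) / 5 = 22.8333/5 = 4.5667
  Sample standard deviations s_i = √(s[i,i]):
  s(X_1) = √(8.5667) = 2.9269
  s(X_2) = √(5.1) = 2.2583
  s(X_3) = √(4.5667) = 2.137

Step 3 — r_{ij} = s_{ij} / (s_i · s_j):
  r[X_1,X_1] = 1 (diagonal).
  r[X_1,X_2] = -1.5 / (2.9269 · 2.2583) = -1.5 / 6.6098 = -0.2269
  r[X_1,X_3] = 2.8333 / (2.9269 · 2.137) = 2.8333 / 6.2547 = 0.453
  r[X_2,X_2] = 1 (diagonal).
  r[X_2,X_3] = -3.1 / (2.2583 · 2.137) = -3.1 / 4.826 = -0.6424
  r[X_3,X_3] = 1 (diagonal).

R is symmetric with unit diagonal. Assembling:

R = [[1, -0.2269, 0.453],
 [-0.2269, 1, -0.6424],
 [0.453, -0.6424, 1]]


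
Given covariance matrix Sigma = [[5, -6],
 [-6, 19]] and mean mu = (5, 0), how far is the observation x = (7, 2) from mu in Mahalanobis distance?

Step 1 — centre the observation: (x - mu) = (2, 2).

Step 2 — invert Sigma. det(Sigma) = 5·19 - (-6)² = 59.
  Sigma^{-1} = (1/det) · [[d, -b], [-b, a]] = [[0.322, 0.1017],
 [0.1017, 0.0847]].

Step 3 — form the quadratic (x - mu)^T · Sigma^{-1} · (x - mu):
  Sigma^{-1} · (x - mu) = (0.8475, 0.3729).
  (x - mu)^T · [Sigma^{-1} · (x - mu)] = (2)·(0.8475) + (2)·(0.3729) = 2.4407.

Step 4 — take square root: d = √(2.4407) ≈ 1.5623.

d(x, mu) = √(2.4407) ≈ 1.5623


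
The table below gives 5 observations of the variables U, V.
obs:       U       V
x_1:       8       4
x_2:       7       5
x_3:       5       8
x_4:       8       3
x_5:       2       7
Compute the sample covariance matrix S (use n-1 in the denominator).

Step 1 — column means:
  mean(U) = (8 + 7 + 5 + 8 + 2) / 5 = 30/5 = 6
  mean(V) = (4 + 5 + 8 + 3 + 7) / 5 = 27/5 = 5.4

Step 2 — sample covariance S[i,j] = (1/(n-1)) · Σ_k (x_{k,i} - mean_i) · (x_{k,j} - mean_j), with n-1 = 4.
  S[U,U] = ((2)·(2) + (1)·(1) + (-1)·(-1) + (2)·(2) + (-4)·(-4)) / 4 = 26/4 = 6.5
  S[U,V] = ((2)·(-1.4) + (1)·(-0.4) + (-1)·(2.6) + (2)·(-2.4) + (-4)·(1.6)) / 4 = -17/4 = -4.25
  S[V,V] = ((-1.4)·(-1.4) + (-0.4)·(-0.4) + (2.6)·(2.6) + (-2.4)·(-2.4) + (1.6)·(1.6)) / 4 = 17.2/4 = 4.3

S is symmetric (S[j,i] = S[i,j]). Assembling:

S = [[6.5, -4.25],
 [-4.25, 4.3]]


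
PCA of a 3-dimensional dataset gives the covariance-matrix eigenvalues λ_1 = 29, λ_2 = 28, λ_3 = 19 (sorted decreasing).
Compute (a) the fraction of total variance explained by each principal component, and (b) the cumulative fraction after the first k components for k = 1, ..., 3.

Step 1 — total variance = trace(Sigma) = Σ λ_i = 29 + 28 + 19 = 76.

Step 2 — fraction explained by component i = λ_i / Σ λ:
  PC1: 29/76 = 0.3816
  PC2: 28/76 = 0.3684
  PC3: 19/76 = 0.25

Step 3 — cumulative fraction after k components = (λ_1 + ... + λ_k) / Σ λ:
  k = 1: 29/76 = 0.3816
  k = 2: (29 + 28)/76 = 57/76 = 0.75
  k = 3: (29 + 28 + 19)/76 = 76/76 = 1

Summary (fraction, with percent):

explained: PC1 0.3816 (38.16%), PC2 0.3684 (36.84%), PC3 0.25 (25%);  cumulative: 0.3816, 0.75, 1


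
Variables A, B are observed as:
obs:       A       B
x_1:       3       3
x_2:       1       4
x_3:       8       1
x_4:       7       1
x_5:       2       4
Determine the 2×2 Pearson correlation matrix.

Step 1 — column means:
  mean(A) = (3 + 1 + 8 + 7 + 2) / 5 = 21/5 = 4.2
  mean(B) = (3 + 4 + 1 + 1 + 4) / 5 = 13/5 = 2.6

Step 2 — sample variances and covariances s[i,j] = (1/(n-1)) · Σ_k (x_{k,i} - mean_i) · (x_{k,j} - mean_j), with n-1 = 4:
  s[A,A] = ((-1.2)·(-1.2) + (-3.2)·(-3.2) + (3.8)·(3.8) + (2.8)·(2.8) + (-2.2)·(-2.2)) / 4 = 38.8/4 = 9.7
  s[A,B] = ((-1.2)·(0.4) + (-3.2)·(1.4) + (3.8)·(-1.6) + (2.8)·(-1.6) + (-2.2)·(1.4)) / 4 = -18.6/4 = -4.65
  s[B,B] = ((0.4)·(0.4) + (1.4)·(1.4) + (-1.6)·(-1.6) + (-1.6)·(-1.6) + (1.4)·(1.4)) / 4 = 9.2/4 = 2.3
  Sample standard deviations s_i = √(s[i,i]):
  s(A) = √(9.7) = 3.1145
  s(B) = √(2.3) = 1.5166

Step 3 — r_{ij} = s_{ij} / (s_i · s_j):
  r[A,A] = 1 (diagonal).
  r[A,B] = -4.65 / (3.1145 · 1.5166) = -4.65 / 4.7233 = -0.9845
  r[B,B] = 1 (diagonal).

R is symmetric with unit diagonal. Assembling:

R = [[1, -0.9845],
 [-0.9845, 1]]


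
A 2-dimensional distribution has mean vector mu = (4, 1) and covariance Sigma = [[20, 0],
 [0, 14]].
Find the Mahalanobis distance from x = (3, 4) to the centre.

Step 1 — centre the observation: (x - mu) = (-1, 3).

Step 2 — invert Sigma. det(Sigma) = 20·14 - (0)² = 280.
  Sigma^{-1} = (1/det) · [[d, -b], [-b, a]] = [[0.05, 0],
 [0, 0.0714]].

Step 3 — form the quadratic (x - mu)^T · Sigma^{-1} · (x - mu):
  Sigma^{-1} · (x - mu) = (-0.05, 0.2143).
  (x - mu)^T · [Sigma^{-1} · (x - mu)] = (-1)·(-0.05) + (3)·(0.2143) = 0.6929.

Step 4 — take square root: d = √(0.6929) ≈ 0.8324.

d(x, mu) = √(0.6929) ≈ 0.8324


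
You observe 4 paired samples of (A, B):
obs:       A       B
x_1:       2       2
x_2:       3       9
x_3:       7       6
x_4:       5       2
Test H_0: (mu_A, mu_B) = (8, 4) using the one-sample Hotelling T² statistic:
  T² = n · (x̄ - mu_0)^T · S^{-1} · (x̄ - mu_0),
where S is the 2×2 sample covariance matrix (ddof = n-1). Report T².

Step 1 — sample mean vector:
  mean(A) = (2 + 3 + 7 + 5) / 4 = 17/4 = 4.25
  mean(B) = (2 + 9 + 6 + 2) / 4 = 19/4 = 4.75
  x̄ = (4.25, 4.75),  deviation x̄ - mu_0 = (4.25, 4.75) - (8, 4) = (-3.75, 0.75).

Step 2 — sample covariance matrix, S[i,j] = (1/(n-1)) · Σ_k (x_{k,i} - mean_i) · (x_{k,j} - mean_j), divisor n-1 = 3:
  S[A,A] = ((-2.25)·(-2.25) + (-1.25)·(-1.25) + (2.75)·(2.75) + (0.75)·(0.75)) / 3 = 14.75/3 = 4.9167
  S[A,B] = ((-2.25)·(-2.75) + (-1.25)·(4.25) + (2.75)·(1.25) + (0.75)·(-2.75)) / 3 = 2.25/3 = 0.75
  S[B,B] = ((-2.75)·(-2.75) + (4.25)·(4.25) + (1.25)·(1.25) + (-2.75)·(-2.75)) / 3 = 34.75/3 = 11.5833
  S = [[4.9167, 0.75],
 [0.75, 11.5833]].

Step 3 — invert S. det(S) = 4.9167·11.5833 - (0.75)² = 56.3889.
  S^{-1} = (1/det) · [[d, -b], [-b, a]] = [[0.2054, -0.0133],
 [-0.0133, 0.0872]].

Step 4 — quadratic form (x̄ - mu_0)^T · S^{-1} · (x̄ - mu_0):
  S^{-1} · (x̄ - mu_0) = (-0.7803, 0.1153),
  (x̄ - mu_0)^T · [...] = (-3.75)·(-0.7803) + (0.75)·(0.1153) = 3.0126.

Step 5 — scale by n: T² = 4 · 3.0126 = 12.0502.

T² ≈ 12.0502


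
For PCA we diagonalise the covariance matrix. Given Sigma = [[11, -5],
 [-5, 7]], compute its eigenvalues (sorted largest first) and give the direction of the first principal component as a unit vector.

Step 1 — characteristic polynomial of 2×2 Sigma:
  det(Sigma - λI) = λ² - trace · λ + det = 0.
  trace = 11 + 7 = 18, det = 11·7 - (-5)² = 52.
Step 2 — discriminant:
  Δ = trace² - 4·det = 324 - 208 = 116.
Step 3 — eigenvalues:
  λ = (trace ± √Δ)/2 = (18 ± 10.7703)/2,
  λ_1 = 14.3852,  λ_2 = 3.6148.

Step 4 — unit eigenvector for λ_1: solve (Sigma - λ_1 I)v = 0. First row:
  (11 - 14.3852)·v_x + (-5)·v_y = 0, i.e. (-3.3852)·v_x + (-5)·v_y = 0,
  so v ∝ (b, λ_1 - a) = (-5, 3.3852); multiply by -1 so the first entry is positive: u = (5, -3.3852).
  ||u|| = √((5)² + (-3.3852)²) = √(36.4593) ≈ 6.0382,
  v_1 = u/||u|| ≈ (0.8281, -0.5606) (||v_1|| = 1).

λ_1 = 14.3852,  λ_2 = 3.6148;  v_1 ≈ (0.8281, -0.5606)


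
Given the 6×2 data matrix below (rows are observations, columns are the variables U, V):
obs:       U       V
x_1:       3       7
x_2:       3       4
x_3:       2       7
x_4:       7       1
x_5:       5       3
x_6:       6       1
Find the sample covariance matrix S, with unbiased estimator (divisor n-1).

Step 1 — column means:
  mean(U) = (3 + 3 + 2 + 7 + 5 + 6) / 6 = 26/6 = 4.3333
  mean(V) = (7 + 4 + 7 + 1 + 3 + 1) / 6 = 23/6 = 3.8333

Step 2 — sample covariance S[i,j] = (1/(n-1)) · Σ_k (x_{k,i} - mean_i) · (x_{k,j} - mean_j), with n-1 = 5.
  S[U,U] = ((-1.3333)·(-1.3333) + (-1.3333)·(-1.3333) + (-2.3333)·(-2.3333) + (2.6667)·(2.6667) + (0.6667)·(0.6667) + (1.6667)·(1.6667)) / 5 = 19.3333/5 = 3.8667
  S[U,V] = ((-1.3333)·(3.1667) + (-1.3333)·(0.1667) + (-2.3333)·(3.1667) + (2.6667)·(-2.8333) + (0.6667)·(-0.8333) + (1.6667)·(-2.8333)) / 5 = -24.6667/5 = -4.9333
  S[V,V] = ((3.1667)·(3.1667) + (0.1667)·(0.1667) + (3.1667)·(3.1667) + (-2.8333)·(-2.8333) + (-0.8333)·(-0.8333) + (-2.8333)·(-2.8333)) / 5 = 36.8333/5 = 7.3667

S is symmetric (S[j,i] = S[i,j]). Assembling:

S = [[3.8667, -4.9333],
 [-4.9333, 7.3667]]


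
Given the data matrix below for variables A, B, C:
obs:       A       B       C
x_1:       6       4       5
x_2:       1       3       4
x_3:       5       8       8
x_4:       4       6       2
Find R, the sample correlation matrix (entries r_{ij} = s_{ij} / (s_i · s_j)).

Step 1 — column means:
  mean(A) = (6 + 1 + 5 + 4) / 4 = 16/4 = 4
  mean(B) = (4 + 3 + 8 + 6) / 4 = 21/4 = 5.25
  mean(C) = (5 + 4 + 8 + 2) / 4 = 19/4 = 4.75

Step 2 — sample variances and covariances s[i,j] = (1/(n-1)) · Σ_k (x_{k,i} - mean_i) · (x_{k,j} - mean_j), with n-1 = 3:
  s[A,A] = ((2)·(2) + (-3)·(-3) + (1)·(1) + (0)·(0)) / 3 = 14/3 = 4.6667
  s[A,B] = ((2)·(-1.25) + (-3)·(-2.25) + (1)·(2.75) + (0)·(0.75)) / 3 = 7/3 = 2.3333
  s[A,C] = ((2)·(0.25) + (-3)·(-0.75) + (1)·(3.25) + (0)·(-2.75)) / 3 = 6/3 = 2
  s[B,B] = ((-1.25)·(-1.25) + (-2.25)·(-2.25) + (2.75)·(2.75) + (0.75)·(0.75)) / 3 = 14.75/3 = 4.9167
  s[B,C] = ((-1.25)·(0.25) + (-2.25)·(-0.75) + (2.75)·(3.25) + (0.75)·(-2.75)) / 3 = 8.25/3 = 2.75
  s[C,C] = ((0.25)·(0.25) + (-0.75)·(-0.75) + (3.25)·(3.25) + (-2.75)·(-2.75)) / 3 = 18.75/3 = 6.25
  Sample standard deviations s_i = √(s[i,i]):
  s(A) = √(4.6667) = 2.1602
  s(B) = √(4.9167) = 2.2174
  s(C) = √(6.25) = 2.5

Step 3 — r_{ij} = s_{ij} / (s_i · s_j):
  r[A,A] = 1 (diagonal).
  r[A,B] = 2.3333 / (2.1602 · 2.2174) = 2.3333 / 4.79 = 0.4871
  r[A,C] = 2 / (2.1602 · 2.5) = 2 / 5.4006 = 0.3703
  r[B,B] = 1 (diagonal).
  r[B,C] = 2.75 / (2.2174 · 2.5) = 2.75 / 5.5434 = 0.4961
  r[C,C] = 1 (diagonal).

R is symmetric with unit diagonal. Assembling:

R = [[1, 0.4871, 0.3703],
 [0.4871, 1, 0.4961],
 [0.3703, 0.4961, 1]]


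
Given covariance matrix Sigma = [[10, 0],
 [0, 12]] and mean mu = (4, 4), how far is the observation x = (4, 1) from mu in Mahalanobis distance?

Step 1 — centre the observation: (x - mu) = (0, -3).

Step 2 — invert Sigma. det(Sigma) = 10·12 - (0)² = 120.
  Sigma^{-1} = (1/det) · [[d, -b], [-b, a]] = [[0.1, 0],
 [0, 0.0833]].

Step 3 — form the quadratic (x - mu)^T · Sigma^{-1} · (x - mu):
  Sigma^{-1} · (x - mu) = (0, -0.25).
  (x - mu)^T · [Sigma^{-1} · (x - mu)] = (0)·(0) + (-3)·(-0.25) = 0.75.

Step 4 — take square root: d = √(0.75) ≈ 0.866.

d(x, mu) = √(0.75) ≈ 0.866


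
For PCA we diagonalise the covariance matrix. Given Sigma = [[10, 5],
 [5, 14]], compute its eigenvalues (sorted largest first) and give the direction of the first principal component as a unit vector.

Step 1 — characteristic polynomial of 2×2 Sigma:
  det(Sigma - λI) = λ² - trace · λ + det = 0.
  trace = 10 + 14 = 24, det = 10·14 - (5)² = 115.
Step 2 — discriminant:
  Δ = trace² - 4·det = 576 - 460 = 116.
Step 3 — eigenvalues:
  λ = (trace ± √Δ)/2 = (24 ± 10.7703)/2,
  λ_1 = 17.3852,  λ_2 = 6.6148.

Step 4 — unit eigenvector for λ_1: solve (Sigma - λ_1 I)v = 0. First row:
  (10 - 17.3852)·v_x + (5)·v_y = 0, i.e. (-7.3852)·v_x + (5)·v_y = 0,
  so v ∝ (b, λ_1 - a) = (5, 7.3852) = u.
  ||u|| = √((5)² + (7.3852)²) = √(79.5407) ≈ 8.9186,
  v_1 = u/||u|| ≈ (0.5606, 0.8281) (||v_1|| = 1).

λ_1 = 17.3852,  λ_2 = 6.6148;  v_1 ≈ (0.5606, 0.8281)


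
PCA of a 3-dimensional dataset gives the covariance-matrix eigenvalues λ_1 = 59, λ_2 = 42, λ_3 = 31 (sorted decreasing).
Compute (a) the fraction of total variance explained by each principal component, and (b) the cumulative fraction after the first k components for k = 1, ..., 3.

Step 1 — total variance = trace(Sigma) = Σ λ_i = 59 + 42 + 31 = 132.

Step 2 — fraction explained by component i = λ_i / Σ λ:
  PC1: 59/132 = 0.447
  PC2: 42/132 = 0.3182
  PC3: 31/132 = 0.2348

Step 3 — cumulative fraction after k components = (λ_1 + ... + λ_k) / Σ λ:
  k = 1: 59/132 = 0.447
  k = 2: (59 + 42)/132 = 101/132 = 0.7652
  k = 3: (59 + 42 + 31)/132 = 132/132 = 1

Summary (fraction, with percent):

explained: PC1 0.447 (44.7%), PC2 0.3182 (31.82%), PC3 0.2348 (23.48%);  cumulative: 0.447, 0.7652, 1


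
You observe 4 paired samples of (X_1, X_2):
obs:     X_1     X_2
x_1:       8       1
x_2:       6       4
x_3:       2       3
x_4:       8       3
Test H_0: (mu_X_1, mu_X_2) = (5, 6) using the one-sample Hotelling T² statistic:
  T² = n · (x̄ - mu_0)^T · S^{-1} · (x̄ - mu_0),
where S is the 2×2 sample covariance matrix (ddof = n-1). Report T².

Step 1 — sample mean vector:
  mean(X_1) = (8 + 6 + 2 + 8) / 4 = 24/4 = 6
  mean(X_2) = (1 + 4 + 3 + 3) / 4 = 11/4 = 2.75
  x̄ = (6, 2.75),  deviation x̄ - mu_0 = (6, 2.75) - (5, 6) = (1, -3.25).

Step 2 — sample covariance matrix, S[i,j] = (1/(n-1)) · Σ_k (x_{k,i} - mean_i) · (x_{k,j} - mean_j), divisor n-1 = 3:
  S[X_1,X_1] = ((2)·(2) + (0)·(0) + (-4)·(-4) + (2)·(2)) / 3 = 24/3 = 8
  S[X_1,X_2] = ((2)·(-1.75) + (0)·(1.25) + (-4)·(0.25) + (2)·(0.25)) / 3 = -4/3 = -1.3333
  S[X_2,X_2] = ((-1.75)·(-1.75) + (1.25)·(1.25) + (0.25)·(0.25) + (0.25)·(0.25)) / 3 = 4.75/3 = 1.5833
  S = [[8, -1.3333],
 [-1.3333, 1.5833]].

Step 3 — invert S. det(S) = 8·1.5833 - (-1.3333)² = 10.8889.
  S^{-1} = (1/det) · [[d, -b], [-b, a]] = [[0.1454, 0.1224],
 [0.1224, 0.7347]].

Step 4 — quadratic form (x̄ - mu_0)^T · S^{-1} · (x̄ - mu_0):
  S^{-1} · (x̄ - mu_0) = (-0.2526, -2.2653),
  (x̄ - mu_0)^T · [...] = (1)·(-0.2526) + (-3.25)·(-2.2653) = 7.1097.

Step 5 — scale by n: T² = 4 · 7.1097 = 28.4388.

T² ≈ 28.4388


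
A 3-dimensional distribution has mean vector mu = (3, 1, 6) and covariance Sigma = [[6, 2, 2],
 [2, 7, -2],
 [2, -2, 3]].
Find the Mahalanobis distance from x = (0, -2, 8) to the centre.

Step 1 — centre the observation: (x - mu) = (-3, -3, 2).

Step 2 — invert Sigma (cofactor / det for 3×3, or solve directly):
  Sigma^{-1} = [[0.3696, -0.2174, -0.3913],
 [-0.2174, 0.3043, 0.3478],
 [-0.3913, 0.3478, 0.8261]].

Step 3 — form the quadratic (x - mu)^T · Sigma^{-1} · (x - mu):
  Sigma^{-1} · (x - mu) = (-1.2391, 0.4348, 1.7826).
  (x - mu)^T · [Sigma^{-1} · (x - mu)] = (-3)·(-1.2391) + (-3)·(0.4348) + (2)·(1.7826) = 5.9783.

Step 4 — take square root: d = √(5.9783) ≈ 2.445.

d(x, mu) = √(5.9783) ≈ 2.445


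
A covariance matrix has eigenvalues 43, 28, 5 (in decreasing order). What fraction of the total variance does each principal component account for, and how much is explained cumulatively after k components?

Step 1 — total variance = trace(Sigma) = Σ λ_i = 43 + 28 + 5 = 76.

Step 2 — fraction explained by component i = λ_i / Σ λ:
  PC1: 43/76 = 0.5658
  PC2: 28/76 = 0.3684
  PC3: 5/76 = 0.0658

Step 3 — cumulative fraction after k components = (λ_1 + ... + λ_k) / Σ λ:
  k = 1: 43/76 = 0.5658
  k = 2: (43 + 28)/76 = 71/76 = 0.9342
  k = 3: (43 + 28 + 5)/76 = 76/76 = 1

Summary (fraction, with percent):

explained: PC1 0.5658 (56.58%), PC2 0.3684 (36.84%), PC3 0.0658 (6.58%);  cumulative: 0.5658, 0.9342, 1


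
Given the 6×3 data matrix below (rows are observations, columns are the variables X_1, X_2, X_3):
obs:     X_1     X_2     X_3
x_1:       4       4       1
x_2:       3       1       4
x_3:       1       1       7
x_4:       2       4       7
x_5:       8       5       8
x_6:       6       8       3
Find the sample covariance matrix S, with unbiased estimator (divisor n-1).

Step 1 — column means:
  mean(X_1) = (4 + 3 + 1 + 2 + 8 + 6) / 6 = 24/6 = 4
  mean(X_2) = (4 + 1 + 1 + 4 + 5 + 8) / 6 = 23/6 = 3.8333
  mean(X_3) = (1 + 4 + 7 + 7 + 8 + 3) / 6 = 30/6 = 5

Step 2 — sample covariance S[i,j] = (1/(n-1)) · Σ_k (x_{k,i} - mean_i) · (x_{k,j} - mean_j), with n-1 = 5.
  S[X_1,X_1] = ((0)·(0) + (-1)·(-1) + (-3)·(-3) + (-2)·(-2) + (4)·(4) + (2)·(2)) / 5 = 34/5 = 6.8
  S[X_1,X_2] = ((0)·(0.1667) + (-1)·(-2.8333) + (-3)·(-2.8333) + (-2)·(0.1667) + (4)·(1.1667) + (2)·(4.1667)) / 5 = 24/5 = 4.8
  S[X_1,X_3] = ((0)·(-4) + (-1)·(-1) + (-3)·(2) + (-2)·(2) + (4)·(3) + (2)·(-2)) / 5 = -1/5 = -0.2
  S[X_2,X_2] = ((0.1667)·(0.1667) + (-2.8333)·(-2.8333) + (-2.8333)·(-2.8333) + (0.1667)·(0.1667) + (1.1667)·(1.1667) + (4.1667)·(4.1667)) / 5 = 34.8333/5 = 6.9667
  S[X_2,X_3] = ((0.1667)·(-4) + (-2.8333)·(-1) + (-2.8333)·(2) + (0.1667)·(2) + (1.1667)·(3) + (4.1667)·(-2)) / 5 = -8/5 = -1.6
  S[X_3,X_3] = ((-4)·(-4) + (-1)·(-1) + (2)·(2) + (2)·(2) + (3)·(3) + (-2)·(-2)) / 5 = 38/5 = 7.6

S is symmetric (S[j,i] = S[i,j]). Assembling:

S = [[6.8, 4.8, -0.2],
 [4.8, 6.9667, -1.6],
 [-0.2, -1.6, 7.6]]


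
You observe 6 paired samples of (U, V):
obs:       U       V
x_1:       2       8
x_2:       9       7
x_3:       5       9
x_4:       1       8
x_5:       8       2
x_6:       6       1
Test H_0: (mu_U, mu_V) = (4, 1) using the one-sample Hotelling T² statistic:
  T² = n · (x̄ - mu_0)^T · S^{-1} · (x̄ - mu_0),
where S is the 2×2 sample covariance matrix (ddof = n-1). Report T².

Step 1 — sample mean vector:
  mean(U) = (2 + 9 + 5 + 1 + 8 + 6) / 6 = 31/6 = 5.1667
  mean(V) = (8 + 7 + 9 + 8 + 2 + 1) / 6 = 35/6 = 5.8333
  x̄ = (5.1667, 5.8333),  deviation x̄ - mu_0 = (5.1667, 5.8333) - (4, 1) = (1.1667, 4.8333).

Step 2 — sample covariance matrix, S[i,j] = (1/(n-1)) · Σ_k (x_{k,i} - mean_i) · (x_{k,j} - mean_j), divisor n-1 = 5:
  S[U,U] = ((-3.1667)·(-3.1667) + (3.8333)·(3.8333) + (-0.1667)·(-0.1667) + (-4.1667)·(-4.1667) + (2.8333)·(2.8333) + (0.8333)·(0.8333)) / 5 = 50.8333/5 = 10.1667
  S[U,V] = ((-3.1667)·(2.1667) + (3.8333)·(1.1667) + (-0.1667)·(3.1667) + (-4.1667)·(2.1667) + (2.8333)·(-3.8333) + (0.8333)·(-4.8333)) / 5 = -26.8333/5 = -5.3667
  S[V,V] = ((2.1667)·(2.1667) + (1.1667)·(1.1667) + (3.1667)·(3.1667) + (2.1667)·(2.1667) + (-3.8333)·(-3.8333) + (-4.8333)·(-4.8333)) / 5 = 58.8333/5 = 11.7667
  S = [[10.1667, -5.3667],
 [-5.3667, 11.7667]].

Step 3 — invert S. det(S) = 10.1667·11.7667 - (-5.3667)² = 90.8267.
  S^{-1} = (1/det) · [[d, -b], [-b, a]] = [[0.1296, 0.0591],
 [0.0591, 0.1119]].

Step 4 — quadratic form (x̄ - mu_0)^T · S^{-1} · (x̄ - mu_0):
  S^{-1} · (x̄ - mu_0) = (0.4367, 0.61),
  (x̄ - mu_0)^T · [...] = (1.1667)·(0.4367) + (4.8333)·(0.61) = 3.4576.

Step 5 — scale by n: T² = 6 · 3.4576 = 20.7457.

T² ≈ 20.7457


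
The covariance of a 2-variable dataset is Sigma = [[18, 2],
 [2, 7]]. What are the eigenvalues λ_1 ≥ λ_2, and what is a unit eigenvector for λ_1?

Step 1 — characteristic polynomial of 2×2 Sigma:
  det(Sigma - λI) = λ² - trace · λ + det = 0.
  trace = 18 + 7 = 25, det = 18·7 - (2)² = 122.
Step 2 — discriminant:
  Δ = trace² - 4·det = 625 - 488 = 137.
Step 3 — eigenvalues:
  λ = (trace ± √Δ)/2 = (25 ± 11.7047)/2,
  λ_1 = 18.3523,  λ_2 = 6.6477.

Step 4 — unit eigenvector for λ_1: solve (Sigma - λ_1 I)v = 0. First row:
  (18 - 18.3523)·v_x + (2)·v_y = 0, i.e. (-0.3523)·v_x + (2)·v_y = 0,
  so v ∝ (b, λ_1 - a) = (2, 0.3523) = u.
  ||u|| = √((2)² + (0.3523)²) = √(4.1242) ≈ 2.0308,
  v_1 = u/||u|| ≈ (0.9848, 0.1735) (||v_1|| = 1).

λ_1 = 18.3523,  λ_2 = 6.6477;  v_1 ≈ (0.9848, 0.1735)


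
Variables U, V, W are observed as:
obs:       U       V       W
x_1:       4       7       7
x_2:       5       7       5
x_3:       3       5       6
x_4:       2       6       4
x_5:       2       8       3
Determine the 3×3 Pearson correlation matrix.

Step 1 — column means:
  mean(U) = (4 + 5 + 3 + 2 + 2) / 5 = 16/5 = 3.2
  mean(V) = (7 + 7 + 5 + 6 + 8) / 5 = 33/5 = 6.6
  mean(W) = (7 + 5 + 6 + 4 + 3) / 5 = 25/5 = 5

Step 2 — sample variances and covariances s[i,j] = (1/(n-1)) · Σ_k (x_{k,i} - mean_i) · (x_{k,j} - mean_j), with n-1 = 4:
  s[U,U] = ((0.8)·(0.8) + (1.8)·(1.8) + (-0.2)·(-0.2) + (-1.2)·(-1.2) + (-1.2)·(-1.2)) / 4 = 6.8/4 = 1.7
  s[U,V] = ((0.8)·(0.4) + (1.8)·(0.4) + (-0.2)·(-1.6) + (-1.2)·(-0.6) + (-1.2)·(1.4)) / 4 = 0.4/4 = 0.1
  s[U,W] = ((0.8)·(2) + (1.8)·(0) + (-0.2)·(1) + (-1.2)·(-1) + (-1.2)·(-2)) / 4 = 5/4 = 1.25
  s[V,V] = ((0.4)·(0.4) + (0.4)·(0.4) + (-1.6)·(-1.6) + (-0.6)·(-0.6) + (1.4)·(1.4)) / 4 = 5.2/4 = 1.3
  s[V,W] = ((0.4)·(2) + (0.4)·(0) + (-1.6)·(1) + (-0.6)·(-1) + (1.4)·(-2)) / 4 = -3/4 = -0.75
  s[W,W] = ((2)·(2) + (0)·(0) + (1)·(1) + (-1)·(-1) + (-2)·(-2)) / 4 = 10/4 = 2.5
  Sample standard deviations s_i = √(s[i,i]):
  s(U) = √(1.7) = 1.3038
  s(V) = √(1.3) = 1.1402
  s(W) = √(2.5) = 1.5811

Step 3 — r_{ij} = s_{ij} / (s_i · s_j):
  r[U,U] = 1 (diagonal).
  r[U,V] = 0.1 / (1.3038 · 1.1402) = 0.1 / 1.4866 = 0.0673
  r[U,W] = 1.25 / (1.3038 · 1.5811) = 1.25 / 2.0616 = 0.6063
  r[V,V] = 1 (diagonal).
  r[V,W] = -0.75 / (1.1402 · 1.5811) = -0.75 / 1.8028 = -0.416
  r[W,W] = 1 (diagonal).

R is symmetric with unit diagonal. Assembling:

R = [[1, 0.0673, 0.6063],
 [0.0673, 1, -0.416],
 [0.6063, -0.416, 1]]


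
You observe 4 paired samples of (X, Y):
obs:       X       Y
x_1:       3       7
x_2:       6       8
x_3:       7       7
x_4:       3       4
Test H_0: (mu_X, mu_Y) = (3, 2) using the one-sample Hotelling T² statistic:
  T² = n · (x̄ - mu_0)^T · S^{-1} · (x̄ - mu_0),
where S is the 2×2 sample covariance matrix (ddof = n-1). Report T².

Step 1 — sample mean vector:
  mean(X) = (3 + 6 + 7 + 3) / 4 = 19/4 = 4.75
  mean(Y) = (7 + 8 + 7 + 4) / 4 = 26/4 = 6.5
  x̄ = (4.75, 6.5),  deviation x̄ - mu_0 = (4.75, 6.5) - (3, 2) = (1.75, 4.5).

Step 2 — sample covariance matrix, S[i,j] = (1/(n-1)) · Σ_k (x_{k,i} - mean_i) · (x_{k,j} - mean_j), divisor n-1 = 3:
  S[X,X] = ((-1.75)·(-1.75) + (1.25)·(1.25) + (2.25)·(2.25) + (-1.75)·(-1.75)) / 3 = 12.75/3 = 4.25
  S[X,Y] = ((-1.75)·(0.5) + (1.25)·(1.5) + (2.25)·(0.5) + (-1.75)·(-2.5)) / 3 = 6.5/3 = 2.1667
  S[Y,Y] = ((0.5)·(0.5) + (1.5)·(1.5) + (0.5)·(0.5) + (-2.5)·(-2.5)) / 3 = 9/3 = 3
  S = [[4.25, 2.1667],
 [2.1667, 3]].

Step 3 — invert S. det(S) = 4.25·3 - (2.1667)² = 8.0556.
  S^{-1} = (1/det) · [[d, -b], [-b, a]] = [[0.3724, -0.269],
 [-0.269, 0.5276]].

Step 4 — quadratic form (x̄ - mu_0)^T · S^{-1} · (x̄ - mu_0):
  S^{-1} · (x̄ - mu_0) = (-0.5586, 1.9034),
  (x̄ - mu_0)^T · [...] = (1.75)·(-0.5586) + (4.5)·(1.9034) = 7.5879.

Step 5 — scale by n: T² = 4 · 7.5879 = 30.3517.

T² ≈ 30.3517


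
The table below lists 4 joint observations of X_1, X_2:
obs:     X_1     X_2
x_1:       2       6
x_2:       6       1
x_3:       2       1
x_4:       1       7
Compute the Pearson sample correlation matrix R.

Step 1 — column means:
  mean(X_1) = (2 + 6 + 2 + 1) / 4 = 11/4 = 2.75
  mean(X_2) = (6 + 1 + 1 + 7) / 4 = 15/4 = 3.75

Step 2 — sample variances and covariances s[i,j] = (1/(n-1)) · Σ_k (x_{k,i} - mean_i) · (x_{k,j} - mean_j), with n-1 = 3:
  s[X_1,X_1] = ((-0.75)·(-0.75) + (3.25)·(3.25) + (-0.75)·(-0.75) + (-1.75)·(-1.75)) / 3 = 14.75/3 = 4.9167
  s[X_1,X_2] = ((-0.75)·(2.25) + (3.25)·(-2.75) + (-0.75)·(-2.75) + (-1.75)·(3.25)) / 3 = -14.25/3 = -4.75
  s[X_2,X_2] = ((2.25)·(2.25) + (-2.75)·(-2.75) + (-2.75)·(-2.75) + (3.25)·(3.25)) / 3 = 30.75/3 = 10.25
  Sample standard deviations s_i = √(s[i,i]):
  s(X_1) = √(4.9167) = 2.2174
  s(X_2) = √(10.25) = 3.2016

Step 3 — r_{ij} = s_{ij} / (s_i · s_j):
  r[X_1,X_1] = 1 (diagonal).
  r[X_1,X_2] = -4.75 / (2.2174 · 3.2016) = -4.75 / 7.099 = -0.6691
  r[X_2,X_2] = 1 (diagonal).

R is symmetric with unit diagonal. Assembling:

R = [[1, -0.6691],
 [-0.6691, 1]]


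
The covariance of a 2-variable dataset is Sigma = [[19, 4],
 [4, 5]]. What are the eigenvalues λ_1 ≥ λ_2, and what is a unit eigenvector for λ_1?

Step 1 — characteristic polynomial of 2×2 Sigma:
  det(Sigma - λI) = λ² - trace · λ + det = 0.
  trace = 19 + 5 = 24, det = 19·5 - (4)² = 79.
Step 2 — discriminant:
  Δ = trace² - 4·det = 576 - 316 = 260.
Step 3 — eigenvalues:
  λ = (trace ± √Δ)/2 = (24 ± 16.1245)/2,
  λ_1 = 20.0623,  λ_2 = 3.9377.

Step 4 — unit eigenvector for λ_1: solve (Sigma - λ_1 I)v = 0. First row:
  (19 - 20.0623)·v_x + (4)·v_y = 0, i.e. (-1.0623)·v_x + (4)·v_y = 0,
  so v ∝ (b, λ_1 - a) = (4, 1.0623) = u.
  ||u|| = √((4)² + (1.0623)²) = √(17.1284) ≈ 4.1386,
  v_1 = u/||u|| ≈ (0.9665, 0.2567) (||v_1|| = 1).

λ_1 = 20.0623,  λ_2 = 3.9377;  v_1 ≈ (0.9665, 0.2567)


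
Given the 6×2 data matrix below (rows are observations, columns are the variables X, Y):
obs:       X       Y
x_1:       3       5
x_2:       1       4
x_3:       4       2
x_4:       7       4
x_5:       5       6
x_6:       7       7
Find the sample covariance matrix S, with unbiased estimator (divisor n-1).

Step 1 — column means:
  mean(X) = (3 + 1 + 4 + 7 + 5 + 7) / 6 = 27/6 = 4.5
  mean(Y) = (5 + 4 + 2 + 4 + 6 + 7) / 6 = 28/6 = 4.6667

Step 2 — sample covariance S[i,j] = (1/(n-1)) · Σ_k (x_{k,i} - mean_i) · (x_{k,j} - mean_j), with n-1 = 5.
  S[X,X] = ((-1.5)·(-1.5) + (-3.5)·(-3.5) + (-0.5)·(-0.5) + (2.5)·(2.5) + (0.5)·(0.5) + (2.5)·(2.5)) / 5 = 27.5/5 = 5.5
  S[X,Y] = ((-1.5)·(0.3333) + (-3.5)·(-0.6667) + (-0.5)·(-2.6667) + (2.5)·(-0.6667) + (0.5)·(1.3333) + (2.5)·(2.3333)) / 5 = 8/5 = 1.6
  S[Y,Y] = ((0.3333)·(0.3333) + (-0.6667)·(-0.6667) + (-2.6667)·(-2.6667) + (-0.6667)·(-0.6667) + (1.3333)·(1.3333) + (2.3333)·(2.3333)) / 5 = 15.3333/5 = 3.0667

S is symmetric (S[j,i] = S[i,j]). Assembling:

S = [[5.5, 1.6],
 [1.6, 3.0667]]


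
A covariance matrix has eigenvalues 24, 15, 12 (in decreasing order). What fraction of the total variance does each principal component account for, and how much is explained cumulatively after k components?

Step 1 — total variance = trace(Sigma) = Σ λ_i = 24 + 15 + 12 = 51.

Step 2 — fraction explained by component i = λ_i / Σ λ:
  PC1: 24/51 = 0.4706
  PC2: 15/51 = 0.2941
  PC3: 12/51 = 0.2353

Step 3 — cumulative fraction after k components = (λ_1 + ... + λ_k) / Σ λ:
  k = 1: 24/51 = 0.4706
  k = 2: (24 + 15)/51 = 39/51 = 0.7647
  k = 3: (24 + 15 + 12)/51 = 51/51 = 1

Summary (fraction, with percent):

explained: PC1 0.4706 (47.06%), PC2 0.2941 (29.41%), PC3 0.2353 (23.53%);  cumulative: 0.4706, 0.7647, 1


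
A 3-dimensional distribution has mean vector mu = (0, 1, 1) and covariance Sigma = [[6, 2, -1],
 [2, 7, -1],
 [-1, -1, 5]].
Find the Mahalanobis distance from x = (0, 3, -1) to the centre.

Step 1 — centre the observation: (x - mu) = (0, 2, -2).

Step 2 — invert Sigma (cofactor / det for 3×3, or solve directly):
  Sigma^{-1} = [[0.1878, -0.0497, 0.0276],
 [-0.0497, 0.1602, 0.0221],
 [0.0276, 0.0221, 0.2099]].

Step 3 — form the quadratic (x - mu)^T · Sigma^{-1} · (x - mu):
  Sigma^{-1} · (x - mu) = (-0.1547, 0.2762, -0.3757).
  (x - mu)^T · [Sigma^{-1} · (x - mu)] = (0)·(-0.1547) + (2)·(0.2762) + (-2)·(-0.3757) = 1.3039.

Step 4 — take square root: d = √(1.3039) ≈ 1.1419.

d(x, mu) = √(1.3039) ≈ 1.1419


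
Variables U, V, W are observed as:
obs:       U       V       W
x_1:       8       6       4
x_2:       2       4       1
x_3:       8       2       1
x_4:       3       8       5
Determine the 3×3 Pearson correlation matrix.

Step 1 — column means:
  mean(U) = (8 + 2 + 8 + 3) / 4 = 21/4 = 5.25
  mean(V) = (6 + 4 + 2 + 8) / 4 = 20/4 = 5
  mean(W) = (4 + 1 + 1 + 5) / 4 = 11/4 = 2.75

Step 2 — sample variances and covariances s[i,j] = (1/(n-1)) · Σ_k (x_{k,i} - mean_i) · (x_{k,j} - mean_j), with n-1 = 3:
  s[U,U] = ((2.75)·(2.75) + (-3.25)·(-3.25) + (2.75)·(2.75) + (-2.25)·(-2.25)) / 3 = 30.75/3 = 10.25
  s[U,V] = ((2.75)·(1) + (-3.25)·(-1) + (2.75)·(-3) + (-2.25)·(3)) / 3 = -9/3 = -3
  s[U,W] = ((2.75)·(1.25) + (-3.25)·(-1.75) + (2.75)·(-1.75) + (-2.25)·(2.25)) / 3 = -0.75/3 = -0.25
  s[V,V] = ((1)·(1) + (-1)·(-1) + (-3)·(-3) + (3)·(3)) / 3 = 20/3 = 6.6667
  s[V,W] = ((1)·(1.25) + (-1)·(-1.75) + (-3)·(-1.75) + (3)·(2.25)) / 3 = 15/3 = 5
  s[W,W] = ((1.25)·(1.25) + (-1.75)·(-1.75) + (-1.75)·(-1.75) + (2.25)·(2.25)) / 3 = 12.75/3 = 4.25
  Sample standard deviations s_i = √(s[i,i]):
  s(U) = √(10.25) = 3.2016
  s(V) = √(6.6667) = 2.582
  s(W) = √(4.25) = 2.0616

Step 3 — r_{ij} = s_{ij} / (s_i · s_j):
  r[U,U] = 1 (diagonal).
  r[U,V] = -3 / (3.2016 · 2.582) = -3 / 8.2664 = -0.3629
  r[U,W] = -0.25 / (3.2016 · 2.0616) = -0.25 / 6.6002 = -0.0379
  r[V,V] = 1 (diagonal).
  r[V,W] = 5 / (2.582 · 2.0616) = 5 / 5.3229 = 0.9393
  r[W,W] = 1 (diagonal).

R is symmetric with unit diagonal. Assembling:

R = [[1, -0.3629, -0.0379],
 [-0.3629, 1, 0.9393],
 [-0.0379, 0.9393, 1]]


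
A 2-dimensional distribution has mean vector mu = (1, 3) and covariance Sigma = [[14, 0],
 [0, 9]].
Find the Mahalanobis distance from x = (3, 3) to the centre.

Step 1 — centre the observation: (x - mu) = (2, 0).

Step 2 — invert Sigma. det(Sigma) = 14·9 - (0)² = 126.
  Sigma^{-1} = (1/det) · [[d, -b], [-b, a]] = [[0.0714, 0],
 [0, 0.1111]].

Step 3 — form the quadratic (x - mu)^T · Sigma^{-1} · (x - mu):
  Sigma^{-1} · (x - mu) = (0.1429, 0).
  (x - mu)^T · [Sigma^{-1} · (x - mu)] = (2)·(0.1429) + (0)·(0) = 0.2857.

Step 4 — take square root: d = √(0.2857) ≈ 0.5345.

d(x, mu) = √(0.2857) ≈ 0.5345


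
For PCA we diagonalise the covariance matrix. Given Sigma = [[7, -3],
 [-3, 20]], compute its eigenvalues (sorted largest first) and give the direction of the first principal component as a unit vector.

Step 1 — characteristic polynomial of 2×2 Sigma:
  det(Sigma - λI) = λ² - trace · λ + det = 0.
  trace = 7 + 20 = 27, det = 7·20 - (-3)² = 131.
Step 2 — discriminant:
  Δ = trace² - 4·det = 729 - 524 = 205.
Step 3 — eigenvalues:
  λ = (trace ± √Δ)/2 = (27 ± 14.3178)/2,
  λ_1 = 20.6589,  λ_2 = 6.3411.

Step 4 — unit eigenvector for λ_1: solve (Sigma - λ_1 I)v = 0. First row:
  (7 - 20.6589)·v_x + (-3)·v_y = 0, i.e. (-13.6589)·v_x + (-3)·v_y = 0,
  so v ∝ (b, λ_1 - a) = (-3, 13.6589); multiply by -1 so the first entry is positive: u = (3, -13.6589).
  ||u|| = √((3)² + (-13.6589)²) = √(195.5658) ≈ 13.9845,
  v_1 = u/||u|| ≈ (0.2145, -0.9767) (||v_1|| = 1).

λ_1 = 20.6589,  λ_2 = 6.3411;  v_1 ≈ (0.2145, -0.9767)


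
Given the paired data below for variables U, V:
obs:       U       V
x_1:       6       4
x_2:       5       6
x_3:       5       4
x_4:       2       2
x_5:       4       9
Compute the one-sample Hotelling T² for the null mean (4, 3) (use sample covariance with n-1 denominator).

Step 1 — sample mean vector:
  mean(U) = (6 + 5 + 5 + 2 + 4) / 5 = 22/5 = 4.4
  mean(V) = (4 + 6 + 4 + 2 + 9) / 5 = 25/5 = 5
  x̄ = (4.4, 5),  deviation x̄ - mu_0 = (4.4, 5) - (4, 3) = (0.4, 2).

Step 2 — sample covariance matrix, S[i,j] = (1/(n-1)) · Σ_k (x_{k,i} - mean_i) · (x_{k,j} - mean_j), divisor n-1 = 4:
  S[U,U] = ((1.6)·(1.6) + (0.6)·(0.6) + (0.6)·(0.6) + (-2.4)·(-2.4) + (-0.4)·(-0.4)) / 4 = 9.2/4 = 2.3
  S[U,V] = ((1.6)·(-1) + (0.6)·(1) + (0.6)·(-1) + (-2.4)·(-3) + (-0.4)·(4)) / 4 = 4/4 = 1
  S[V,V] = ((-1)·(-1) + (1)·(1) + (-1)·(-1) + (-3)·(-3) + (4)·(4)) / 4 = 28/4 = 7
  S = [[2.3, 1],
 [1, 7]].

Step 3 — invert S. det(S) = 2.3·7 - (1)² = 15.1.
  S^{-1} = (1/det) · [[d, -b], [-b, a]] = [[0.4636, -0.0662],
 [-0.0662, 0.1523]].

Step 4 — quadratic form (x̄ - mu_0)^T · S^{-1} · (x̄ - mu_0):
  S^{-1} · (x̄ - mu_0) = (0.053, 0.2781),
  (x̄ - mu_0)^T · [...] = (0.4)·(0.053) + (2)·(0.2781) = 0.5775.

Step 5 — scale by n: T² = 5 · 0.5775 = 2.8874.

T² ≈ 2.8874


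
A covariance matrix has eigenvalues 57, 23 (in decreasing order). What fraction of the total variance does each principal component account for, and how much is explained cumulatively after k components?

Step 1 — total variance = trace(Sigma) = Σ λ_i = 57 + 23 = 80.

Step 2 — fraction explained by component i = λ_i / Σ λ:
  PC1: 57/80 = 0.7125
  PC2: 23/80 = 0.2875

Step 3 — cumulative fraction after k components = (λ_1 + ... + λ_k) / Σ λ:
  k = 1: 57/80 = 0.7125
  k = 2: (57 + 23)/80 = 80/80 = 1

Summary (fraction, with percent):

explained: PC1 0.7125 (71.25%), PC2 0.2875 (28.75%);  cumulative: 0.7125, 1


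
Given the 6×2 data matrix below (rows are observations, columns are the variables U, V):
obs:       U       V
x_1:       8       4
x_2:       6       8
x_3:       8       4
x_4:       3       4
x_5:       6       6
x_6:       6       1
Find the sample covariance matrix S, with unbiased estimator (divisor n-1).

Step 1 — column means:
  mean(U) = (8 + 6 + 8 + 3 + 6 + 6) / 6 = 37/6 = 6.1667
  mean(V) = (4 + 8 + 4 + 4 + 6 + 1) / 6 = 27/6 = 4.5

Step 2 — sample covariance S[i,j] = (1/(n-1)) · Σ_k (x_{k,i} - mean_i) · (x_{k,j} - mean_j), with n-1 = 5.
  S[U,U] = ((1.8333)·(1.8333) + (-0.1667)·(-0.1667) + (1.8333)·(1.8333) + (-3.1667)·(-3.1667) + (-0.1667)·(-0.1667) + (-0.1667)·(-0.1667)) / 5 = 16.8333/5 = 3.3667
  S[U,V] = ((1.8333)·(-0.5) + (-0.1667)·(3.5) + (1.8333)·(-0.5) + (-3.1667)·(-0.5) + (-0.1667)·(1.5) + (-0.1667)·(-3.5)) / 5 = -0.5/5 = -0.1
  S[V,V] = ((-0.5)·(-0.5) + (3.5)·(3.5) + (-0.5)·(-0.5) + (-0.5)·(-0.5) + (1.5)·(1.5) + (-3.5)·(-3.5)) / 5 = 27.5/5 = 5.5

S is symmetric (S[j,i] = S[i,j]). Assembling:

S = [[3.3667, -0.1],
 [-0.1, 5.5]]


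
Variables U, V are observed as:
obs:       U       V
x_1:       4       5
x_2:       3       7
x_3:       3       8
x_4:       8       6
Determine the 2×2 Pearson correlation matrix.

Step 1 — column means:
  mean(U) = (4 + 3 + 3 + 8) / 4 = 18/4 = 4.5
  mean(V) = (5 + 7 + 8 + 6) / 4 = 26/4 = 6.5

Step 2 — sample variances and covariances s[i,j] = (1/(n-1)) · Σ_k (x_{k,i} - mean_i) · (x_{k,j} - mean_j), with n-1 = 3:
  s[U,U] = ((-0.5)·(-0.5) + (-1.5)·(-1.5) + (-1.5)·(-1.5) + (3.5)·(3.5)) / 3 = 17/3 = 5.6667
  s[U,V] = ((-0.5)·(-1.5) + (-1.5)·(0.5) + (-1.5)·(1.5) + (3.5)·(-0.5)) / 3 = -4/3 = -1.3333
  s[V,V] = ((-1.5)·(-1.5) + (0.5)·(0.5) + (1.5)·(1.5) + (-0.5)·(-0.5)) / 3 = 5/3 = 1.6667
  Sample standard deviations s_i = √(s[i,i]):
  s(U) = √(5.6667) = 2.3805
  s(V) = √(1.6667) = 1.291

Step 3 — r_{ij} = s_{ij} / (s_i · s_j):
  r[U,U] = 1 (diagonal).
  r[U,V] = -1.3333 / (2.3805 · 1.291) = -1.3333 / 3.0732 = -0.4339
  r[V,V] = 1 (diagonal).

R is symmetric with unit diagonal. Assembling:

R = [[1, -0.4339],
 [-0.4339, 1]]
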